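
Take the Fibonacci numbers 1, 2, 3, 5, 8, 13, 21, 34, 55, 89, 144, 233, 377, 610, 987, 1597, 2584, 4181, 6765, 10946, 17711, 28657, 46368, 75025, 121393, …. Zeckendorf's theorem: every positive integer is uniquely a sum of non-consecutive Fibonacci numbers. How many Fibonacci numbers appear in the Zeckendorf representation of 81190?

6

75025 ≤ 81190 < 121393, so take 75025; remainder 6165
4181 ≤ 6165 < 6765, so take 4181; remainder 1984
1597 ≤ 1984 < 2584, so take 1597; remainder 387
377 ≤ 387 < 610, so take 377; remainder 10
8 ≤ 10 < 13, so take 8; remainder 2
2 ≤ 2 < 3, so take 2; remainder 0
81190 = 75025 + 4181 + 1597 + 377 + 8 + 2, which has 6 terms.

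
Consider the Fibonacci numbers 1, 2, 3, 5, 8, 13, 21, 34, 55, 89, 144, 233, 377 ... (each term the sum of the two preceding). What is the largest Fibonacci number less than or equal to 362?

233 ≤ 362 < 377, so the largest Fibonacci number not exceeding 362 is 233.

233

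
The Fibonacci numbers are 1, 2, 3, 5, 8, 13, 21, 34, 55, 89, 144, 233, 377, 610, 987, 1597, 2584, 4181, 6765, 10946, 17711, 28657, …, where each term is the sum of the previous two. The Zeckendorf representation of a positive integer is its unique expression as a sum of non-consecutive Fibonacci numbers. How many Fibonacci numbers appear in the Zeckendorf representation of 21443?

7

largest Fibonacci ≤ 21443 is 17711; 21443 − 17711 = 3732
largest Fibonacci ≤ 3732 is 2584; 3732 − 2584 = 1148
largest Fibonacci ≤ 1148 is 987; 1148 − 987 = 161
largest Fibonacci ≤ 161 is 144; 161 − 144 = 17
largest Fibonacci ≤ 17 is 13; 17 − 13 = 4
largest Fibonacci ≤ 4 is 3; 4 − 3 = 1
largest Fibonacci ≤ 1 is 1; 1 − 1 = 0
21443 = 17711 + 2584 + 987 + 144 + 13 + 3 + 1, which has 7 terms.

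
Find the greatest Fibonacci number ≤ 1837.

1597

1597 ≤ 1837 < 2584, so the largest Fibonacci number not exceeding 1837 is 1597.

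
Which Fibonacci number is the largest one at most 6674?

4181 ≤ 6674 < 6765, so the largest Fibonacci number not exceeding 6674 is 4181.

4181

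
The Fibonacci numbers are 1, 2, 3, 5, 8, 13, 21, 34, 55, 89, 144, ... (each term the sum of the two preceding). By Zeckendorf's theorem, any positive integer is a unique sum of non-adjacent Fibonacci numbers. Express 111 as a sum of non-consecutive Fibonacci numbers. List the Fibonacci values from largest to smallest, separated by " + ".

89 + 21 + 1

Greedy algorithm:
largest Fibonacci ≤ 111 is 89; 111 − 89 = 22
largest Fibonacci ≤ 22 is 21; 22 − 21 = 1
largest Fibonacci ≤ 1 is 1; 1 − 1 = 0
So 111 = 89 + 21 + 1, with no two terms consecutive in the sequence.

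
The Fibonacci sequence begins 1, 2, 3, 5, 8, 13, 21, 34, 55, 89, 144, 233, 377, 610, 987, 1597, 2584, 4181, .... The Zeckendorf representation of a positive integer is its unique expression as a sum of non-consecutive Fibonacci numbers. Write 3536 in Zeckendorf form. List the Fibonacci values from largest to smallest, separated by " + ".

largest Fibonacci ≤ 3536 is 2584; 3536 − 2584 = 952
largest Fibonacci ≤ 952 is 610; 952 − 610 = 342
largest Fibonacci ≤ 342 is 233; 342 − 233 = 109
largest Fibonacci ≤ 109 is 89; 109 − 89 = 20
largest Fibonacci ≤ 20 is 13; 20 − 13 = 7
largest Fibonacci ≤ 7 is 5; 7 − 5 = 2
largest Fibonacci ≤ 2 is 2; 2 − 2 = 0
So 3536 = 2584 + 610 + 233 + 89 + 13 + 5 + 2, with no two terms consecutive in the sequence.

2584 + 610 + 233 + 89 + 13 + 5 + 2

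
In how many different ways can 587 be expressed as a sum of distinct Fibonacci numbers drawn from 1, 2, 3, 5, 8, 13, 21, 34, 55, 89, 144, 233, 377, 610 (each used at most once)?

15

587 = 377+144+55+8+3 = 377+144+55+8+2+1 = 377+144+34+21+8+3 = 377+144+55+5+3+2+1 = 377+144+34+21+8+2+1 = … (10 more), for 15 in all.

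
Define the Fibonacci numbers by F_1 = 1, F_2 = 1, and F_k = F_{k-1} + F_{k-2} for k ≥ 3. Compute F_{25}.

75025

Iterating the recurrence up to F_{19} = 4181 and F_{18} = 2584:
F_{20} = F_{19} + F_{18} = 4181 + 2584 = 6765
F_{21} = F_{20} + F_{19} = 6765 + 4181 = 10946
F_{22} = F_{21} + F_{20} = 10946 + 6765 = 17711
F_{23} = F_{22} + F_{21} = 17711 + 10946 = 28657
F_{24} = F_{23} + F_{22} = 28657 + 17711 = 46368
F_{25} = F_{24} + F_{23} = 46368 + 28657 = 75025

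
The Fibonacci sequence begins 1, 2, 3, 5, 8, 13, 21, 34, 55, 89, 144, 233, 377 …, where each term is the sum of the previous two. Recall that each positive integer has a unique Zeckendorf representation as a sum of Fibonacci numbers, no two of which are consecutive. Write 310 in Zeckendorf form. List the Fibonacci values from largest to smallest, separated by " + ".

Repeatedly subtract the largest Fibonacci number that fits:
take 233 (≤ 310); 310 − 233 = 77
take 55 (≤ 77); 77 − 55 = 22
take 21 (≤ 22); 22 − 21 = 1
take 1 (≤ 1); 1 − 1 = 0
So 310 = 233 + 55 + 21 + 1, with no two terms consecutive in the sequence.

233 + 55 + 21 + 1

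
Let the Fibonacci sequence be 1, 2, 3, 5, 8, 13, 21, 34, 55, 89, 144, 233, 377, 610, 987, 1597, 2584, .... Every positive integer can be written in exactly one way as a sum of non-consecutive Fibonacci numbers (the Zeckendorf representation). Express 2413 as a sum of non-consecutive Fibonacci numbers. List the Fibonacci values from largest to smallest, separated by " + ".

1597 + 610 + 144 + 55 + 5 + 2

Greedily peel off the largest Fibonacci term at each step:
take 1597 (≤ 2413); 2413 − 1597 = 816
take 610 (≤ 816); 816 − 610 = 206
take 144 (≤ 206); 206 − 144 = 62
take 55 (≤ 62); 62 − 55 = 7
take 5 (≤ 7); 7 − 5 = 2
take 2 (≤ 2); 2 − 2 = 0
So 2413 = 1597 + 610 + 144 + 55 + 5 + 2, with no two terms consecutive in the sequence.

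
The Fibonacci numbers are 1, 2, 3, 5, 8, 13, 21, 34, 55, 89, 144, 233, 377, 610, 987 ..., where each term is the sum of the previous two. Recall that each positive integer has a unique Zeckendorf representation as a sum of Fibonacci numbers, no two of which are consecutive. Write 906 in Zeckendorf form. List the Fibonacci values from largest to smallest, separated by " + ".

Greedy algorithm:
610 ≤ 906 < 987, so take 610; remainder 296
233 ≤ 296 < 377, so take 233; remainder 63
55 ≤ 63 < 89, so take 55; remainder 8
8 ≤ 8 < 13, so take 8; remainder 0
So 906 = 610 + 233 + 55 + 8, with no two terms consecutive in the sequence.

610 + 233 + 55 + 8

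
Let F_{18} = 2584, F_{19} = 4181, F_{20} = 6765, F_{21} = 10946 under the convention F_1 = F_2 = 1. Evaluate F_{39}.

By the addition formula F_{m+n} = F_m F_{n+1} + F_{m−1} F_n with m=19, n=20: F_{39} = 4181·10946 + 2584·6765 = 45765226 + 17480760 = 63245986.

63245986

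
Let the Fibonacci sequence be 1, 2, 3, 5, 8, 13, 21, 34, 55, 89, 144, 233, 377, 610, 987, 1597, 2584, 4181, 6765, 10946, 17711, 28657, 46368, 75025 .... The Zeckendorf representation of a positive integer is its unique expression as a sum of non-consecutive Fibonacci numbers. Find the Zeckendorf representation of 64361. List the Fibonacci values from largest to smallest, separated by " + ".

46368 + 17711 + 233 + 34 + 13 + 2

Repeatedly subtract the largest Fibonacci number that fits:
largest Fibonacci ≤ 64361 is 46368; 64361 − 46368 = 17993
largest Fibonacci ≤ 17993 is 17711; 17993 − 17711 = 282
largest Fibonacci ≤ 282 is 233; 282 − 233 = 49
largest Fibonacci ≤ 49 is 34; 49 − 34 = 15
largest Fibonacci ≤ 15 is 13; 15 − 13 = 2
largest Fibonacci ≤ 2 is 2; 2 − 2 = 0
So 64361 = 46368 + 17711 + 233 + 34 + 13 + 2, with no two terms consecutive in the sequence.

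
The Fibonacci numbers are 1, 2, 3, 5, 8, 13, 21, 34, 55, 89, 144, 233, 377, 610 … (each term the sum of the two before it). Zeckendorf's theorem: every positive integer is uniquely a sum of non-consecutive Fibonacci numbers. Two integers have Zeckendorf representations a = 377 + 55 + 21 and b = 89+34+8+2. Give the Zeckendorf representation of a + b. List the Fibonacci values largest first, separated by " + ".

The two numbers are 453 and 133, so their sum is 586.
Greedily peel off the largest Fibonacci term at each step:
subtract 377 from 586: 209 remains
subtract 144 from 209: 65 remains
subtract 55 from 65: 10 remains
subtract 8 from 10: 2 remains
subtract 2 from 2: 0 remains

377 + 144 + 55 + 8 + 2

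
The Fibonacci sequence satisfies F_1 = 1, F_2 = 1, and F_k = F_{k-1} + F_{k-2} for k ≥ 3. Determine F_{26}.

Iterating the recurrence up to F_{18} = 2584 and F_{17} = 1597:
F_{19} = F_{18} + F_{17} = 2584 + 1597 = 4181
F_{20} = F_{19} + F_{18} = 4181 + 2584 = 6765
F_{21} = F_{20} + F_{19} = 6765 + 4181 = 10946
F_{22} = F_{21} + F_{20} = 10946 + 6765 = 17711
F_{23} = F_{22} + F_{21} = 17711 + 10946 = 28657
F_{24} = F_{23} + F_{22} = 28657 + 17711 = 46368
F_{25} = F_{24} + F_{23} = 46368 + 28657 = 75025
F_{26} = F_{25} + F_{24} = 75025 + 46368 = 121393

121393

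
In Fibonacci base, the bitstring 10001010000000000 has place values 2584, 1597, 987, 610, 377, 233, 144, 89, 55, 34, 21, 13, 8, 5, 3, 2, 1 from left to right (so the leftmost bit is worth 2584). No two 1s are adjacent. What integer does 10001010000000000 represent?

3105

Summing the place values of the 1 bits: 2584 + 377 + 144 = 3105.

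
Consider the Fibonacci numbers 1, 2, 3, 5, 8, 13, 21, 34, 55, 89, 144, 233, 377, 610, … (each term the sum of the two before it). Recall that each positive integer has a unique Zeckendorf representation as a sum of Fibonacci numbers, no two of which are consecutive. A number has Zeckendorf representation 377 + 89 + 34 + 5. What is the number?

377 + 89 + 34 + 5 = 505.

505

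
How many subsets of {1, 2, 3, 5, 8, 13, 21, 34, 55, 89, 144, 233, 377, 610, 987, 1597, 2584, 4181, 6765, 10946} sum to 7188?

7188 = 6765+377+34+8+3+1 = 6765+377+21+13+8+3+1 = 6765+233+144+34+8+3+1 = 4181+2584+377+34+8+3+1 = … (18 more), for 22 in all.

22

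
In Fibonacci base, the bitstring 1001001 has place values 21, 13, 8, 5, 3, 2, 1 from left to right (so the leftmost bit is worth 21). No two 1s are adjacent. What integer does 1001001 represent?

27

Summing the place values of the 1 bits: 21 + 5 + 1 = 27.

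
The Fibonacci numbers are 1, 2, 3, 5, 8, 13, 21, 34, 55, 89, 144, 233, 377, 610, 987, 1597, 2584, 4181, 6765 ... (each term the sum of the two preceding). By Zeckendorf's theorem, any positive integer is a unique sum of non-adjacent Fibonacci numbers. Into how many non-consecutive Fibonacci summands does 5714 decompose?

take 4181 (≤ 5714); 5714 − 4181 = 1533
take 987 (≤ 1533); 1533 − 987 = 546
take 377 (≤ 546); 546 − 377 = 169
take 144 (≤ 169); 169 − 144 = 25
take 21 (≤ 25); 25 − 21 = 4
take 3 (≤ 4); 4 − 3 = 1
take 1 (≤ 1); 1 − 1 = 0
5714 = 4181 + 987 + 377 + 144 + 21 + 3 + 1, which has 7 terms.

7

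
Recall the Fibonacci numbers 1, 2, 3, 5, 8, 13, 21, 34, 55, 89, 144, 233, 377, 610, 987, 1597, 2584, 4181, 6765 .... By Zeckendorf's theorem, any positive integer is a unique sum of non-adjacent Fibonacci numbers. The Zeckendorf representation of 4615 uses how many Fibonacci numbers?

4181 ≤ 4615 < 6765, so take 4181; remainder 434
377 ≤ 434 < 610, so take 377; remainder 57
55 ≤ 57 < 89, so take 55; remainder 2
2 ≤ 2 < 3, so take 2; remainder 0
4615 = 4181 + 377 + 55 + 2, which has 4 terms.

4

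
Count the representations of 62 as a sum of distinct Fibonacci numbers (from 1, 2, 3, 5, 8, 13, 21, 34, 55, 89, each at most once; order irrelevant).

Each representation comes from the Zeckendorf form by replacing some F_k with F_{k−1} + F_{k−2} where possible.
62 = 55+5+2 = 34+21+5+2 = 34+13+8+5+2 — 3 representations.

3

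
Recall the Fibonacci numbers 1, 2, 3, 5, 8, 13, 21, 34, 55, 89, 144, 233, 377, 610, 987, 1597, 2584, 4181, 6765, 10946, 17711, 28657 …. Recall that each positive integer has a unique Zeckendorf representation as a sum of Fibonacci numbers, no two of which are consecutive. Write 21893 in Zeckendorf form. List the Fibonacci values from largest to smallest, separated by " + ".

17711 ≤ 21893 < 28657, so take 17711; remainder 4182
4181 ≤ 4182 < 6765, so take 4181; remainder 1
1 ≤ 1 < 2, so take 1; remainder 0
So 21893 = 17711 + 4181 + 1, with no two terms consecutive in the sequence.

17711 + 4181 + 1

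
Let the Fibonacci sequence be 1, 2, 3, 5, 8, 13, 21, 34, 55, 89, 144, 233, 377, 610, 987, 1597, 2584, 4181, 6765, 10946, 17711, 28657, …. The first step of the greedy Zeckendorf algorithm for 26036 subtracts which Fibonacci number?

17711 ≤ 26036 < 28657, so the largest Fibonacci number not exceeding 26036 is 17711.

17711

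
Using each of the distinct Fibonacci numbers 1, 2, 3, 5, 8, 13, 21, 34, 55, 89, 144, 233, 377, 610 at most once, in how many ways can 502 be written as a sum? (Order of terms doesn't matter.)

10

502 = 377+89+34+2 = 377+89+21+13+2 = 233+144+89+34+2 = … (7 more), for 10 in all.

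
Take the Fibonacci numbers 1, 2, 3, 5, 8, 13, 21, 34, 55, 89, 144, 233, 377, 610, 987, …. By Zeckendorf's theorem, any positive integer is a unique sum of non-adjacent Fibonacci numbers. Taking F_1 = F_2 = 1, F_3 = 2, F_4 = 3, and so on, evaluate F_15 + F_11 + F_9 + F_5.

738

F_15 + F_11 + F_9 + F_5 = 610 + 89 + 34 + 5 = 738.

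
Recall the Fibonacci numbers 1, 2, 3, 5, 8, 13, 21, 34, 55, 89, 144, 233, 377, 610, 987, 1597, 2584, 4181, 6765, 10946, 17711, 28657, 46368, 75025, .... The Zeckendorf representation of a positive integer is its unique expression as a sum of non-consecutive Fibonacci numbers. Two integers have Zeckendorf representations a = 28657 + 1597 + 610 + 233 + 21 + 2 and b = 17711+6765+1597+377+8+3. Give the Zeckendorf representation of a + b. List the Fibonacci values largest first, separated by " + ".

46368 + 10946 + 233 + 34

The two numbers are 31120 and 26461, so their sum is 57581.
subtract 46368 from 57581: 11213 remains
subtract 10946 from 11213: 267 remains
subtract 233 from 267: 34 remains
subtract 34 from 34: 0 remains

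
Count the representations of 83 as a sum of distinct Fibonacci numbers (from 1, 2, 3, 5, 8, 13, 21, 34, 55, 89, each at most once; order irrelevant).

3

Each representation comes from the Zeckendorf form by replacing some F_k with F_{k−1} + F_{k−2} where possible.
83 = 55+21+5+2 = 55+13+8+5+2 = 34+21+13+8+5+2 — 3 representations.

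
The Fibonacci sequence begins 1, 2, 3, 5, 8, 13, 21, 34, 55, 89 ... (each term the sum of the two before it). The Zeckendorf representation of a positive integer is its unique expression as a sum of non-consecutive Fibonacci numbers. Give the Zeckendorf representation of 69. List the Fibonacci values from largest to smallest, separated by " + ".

55 + 13 + 1

69: greatest Fibonacci not exceeding it is 55, leaving 14
14: greatest Fibonacci not exceeding it is 13, leaving 1
1: greatest Fibonacci not exceeding it is 1, leaving 0
So 69 = 55 + 13 + 1, with no two terms consecutive in the sequence.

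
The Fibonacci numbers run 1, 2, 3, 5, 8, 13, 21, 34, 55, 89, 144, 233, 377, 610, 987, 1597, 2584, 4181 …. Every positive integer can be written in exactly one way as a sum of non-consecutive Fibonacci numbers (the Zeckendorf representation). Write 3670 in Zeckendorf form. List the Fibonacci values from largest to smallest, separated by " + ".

Repeatedly subtract the largest Fibonacci number that fits:
3670: greatest Fibonacci not exceeding it is 2584, leaving 1086
1086: greatest Fibonacci not exceeding it is 987, leaving 99
99: greatest Fibonacci not exceeding it is 89, leaving 10
10: greatest Fibonacci not exceeding it is 8, leaving 2
2: greatest Fibonacci not exceeding it is 2, leaving 0
So 3670 = 2584 + 987 + 89 + 8 + 2, with no two terms consecutive in the sequence.

2584 + 987 + 89 + 8 + 2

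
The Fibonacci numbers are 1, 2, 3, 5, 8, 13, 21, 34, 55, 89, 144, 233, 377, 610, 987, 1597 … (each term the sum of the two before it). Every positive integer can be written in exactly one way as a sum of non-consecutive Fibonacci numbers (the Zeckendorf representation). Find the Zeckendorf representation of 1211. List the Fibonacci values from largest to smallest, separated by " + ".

987 + 144 + 55 + 21 + 3 + 1

take 987 (≤ 1211); 1211 − 987 = 224
take 144 (≤ 224); 224 − 144 = 80
take 55 (≤ 80); 80 − 55 = 25
take 21 (≤ 25); 25 − 21 = 4
take 3 (≤ 4); 4 − 3 = 1
take 1 (≤ 1); 1 − 1 = 0
So 1211 = 987 + 144 + 55 + 21 + 3 + 1, with no two terms consecutive in the sequence.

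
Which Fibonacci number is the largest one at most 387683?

317811

317811 ≤ 387683 < 514229, so the largest Fibonacci number not exceeding 387683 is 317811.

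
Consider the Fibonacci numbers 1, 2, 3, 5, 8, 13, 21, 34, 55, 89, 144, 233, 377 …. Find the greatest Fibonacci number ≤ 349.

233 ≤ 349 < 377, so the largest Fibonacci number not exceeding 349 is 233.

233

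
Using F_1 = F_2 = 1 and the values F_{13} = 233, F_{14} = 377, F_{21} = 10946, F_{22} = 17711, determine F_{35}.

9227465

By the addition formula F_{m+n} = F_m F_{n+1} + F_{m−1} F_n with m=14, n=21: F_{35} = 377·17711 + 233·10946 = 6677047 + 2550418 = 9227465.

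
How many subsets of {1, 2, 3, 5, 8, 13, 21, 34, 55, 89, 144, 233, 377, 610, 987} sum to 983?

Each representation comes from the Zeckendorf form by replacing some F_k with F_{k−1} + F_{k−2} where possible.
983 = 610+233+89+34+13+3+1 = 610+233+89+34+8+5+3+1 = 610+233+89+21+13+8+5+3+1 = 610+233+55+34+21+13+8+5+3+1 = 610+144+89+55+34+21+13+8+5+3+1 = … (1 more), for 6 in all.

6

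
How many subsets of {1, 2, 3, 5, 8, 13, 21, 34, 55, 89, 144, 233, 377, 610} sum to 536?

10

Each representation comes from the Zeckendorf form by replacing some F_k with F_{k−1} + F_{k−2} where possible.
536 = 377+144+13+2 = 377+144+8+5+2 = 377+89+55+13+2 = 377+89+55+8+5+2 = 377+89+34+21+13+2 = … (5 more), for 10 in all.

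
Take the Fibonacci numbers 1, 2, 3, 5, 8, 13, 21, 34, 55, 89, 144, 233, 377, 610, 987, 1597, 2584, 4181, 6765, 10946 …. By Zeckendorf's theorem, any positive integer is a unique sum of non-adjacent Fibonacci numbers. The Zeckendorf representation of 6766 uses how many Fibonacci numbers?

2

Repeatedly subtract the largest Fibonacci number that fits:
6766: greatest Fibonacci not exceeding it is 6765, leaving 1
1: greatest Fibonacci not exceeding it is 1, leaving 0
6766 = 6765 + 1, which has 2 terms.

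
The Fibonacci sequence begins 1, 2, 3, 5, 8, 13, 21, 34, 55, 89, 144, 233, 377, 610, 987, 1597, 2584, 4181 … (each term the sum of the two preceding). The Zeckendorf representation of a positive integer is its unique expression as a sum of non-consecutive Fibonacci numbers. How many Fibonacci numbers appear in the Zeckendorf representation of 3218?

Greedy algorithm:
largest Fibonacci ≤ 3218 is 2584; 3218 − 2584 = 634
largest Fibonacci ≤ 634 is 610; 634 − 610 = 24
largest Fibonacci ≤ 24 is 21; 24 − 21 = 3
largest Fibonacci ≤ 3 is 3; 3 − 3 = 0
3218 = 2584 + 610 + 21 + 3, which has 4 terms.

4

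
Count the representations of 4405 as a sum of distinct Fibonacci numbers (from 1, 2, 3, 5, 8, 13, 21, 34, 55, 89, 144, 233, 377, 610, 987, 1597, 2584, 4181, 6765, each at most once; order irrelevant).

16

Starting from the Zeckendorf form and repeatedly splitting a term F_k into F_{k−1} + F_{k−2} (when neither is already used) reaches every representation.
4405 = 4181+144+55+21+3+1 = 4181+144+55+13+8+3+1 = 2584+1597+144+55+21+3+1 = 4181+144+34+21+13+8+3+1 = 2584+1597+144+55+13+8+3+1 = … (11 more), for 16 in all.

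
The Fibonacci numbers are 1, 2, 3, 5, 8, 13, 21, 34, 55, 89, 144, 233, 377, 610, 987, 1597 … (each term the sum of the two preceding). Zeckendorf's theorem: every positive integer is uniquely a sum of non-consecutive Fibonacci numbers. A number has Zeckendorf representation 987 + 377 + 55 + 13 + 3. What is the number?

987 + 377 + 55 + 13 + 3 = 1435.

1435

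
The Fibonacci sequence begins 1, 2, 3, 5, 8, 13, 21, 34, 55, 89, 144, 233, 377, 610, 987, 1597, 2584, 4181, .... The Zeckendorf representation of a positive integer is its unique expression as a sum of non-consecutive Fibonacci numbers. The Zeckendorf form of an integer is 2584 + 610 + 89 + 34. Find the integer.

2584 + 610 + 89 + 34 = 3317.

3317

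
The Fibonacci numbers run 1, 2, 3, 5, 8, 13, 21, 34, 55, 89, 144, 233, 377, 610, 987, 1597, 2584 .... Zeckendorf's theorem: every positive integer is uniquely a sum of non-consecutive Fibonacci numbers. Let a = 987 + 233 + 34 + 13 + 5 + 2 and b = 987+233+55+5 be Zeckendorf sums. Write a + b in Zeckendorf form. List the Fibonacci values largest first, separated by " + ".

The two numbers are 1274 and 1280, so their sum is 2554.
Greedy algorithm:
subtract 1597 from 2554: 957 remains
subtract 610 from 957: 347 remains
subtract 233 from 347: 114 remains
subtract 89 from 114: 25 remains
subtract 21 from 25: 4 remains
subtract 3 from 4: 1 remains
subtract 1 from 1: 0 remains

1597 + 610 + 233 + 89 + 21 + 3 + 1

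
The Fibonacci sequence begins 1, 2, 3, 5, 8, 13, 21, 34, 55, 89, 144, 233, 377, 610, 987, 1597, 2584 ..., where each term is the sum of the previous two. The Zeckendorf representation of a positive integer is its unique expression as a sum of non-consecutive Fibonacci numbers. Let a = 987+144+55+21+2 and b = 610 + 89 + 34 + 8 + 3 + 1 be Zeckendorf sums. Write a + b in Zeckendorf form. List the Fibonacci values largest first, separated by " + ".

The two numbers are 1209 and 745, so their sum is 1954.
subtract 1597 from 1954: 357 remains
subtract 233 from 357: 124 remains
subtract 89 from 124: 35 remains
subtract 34 from 35: 1 remains
subtract 1 from 1: 0 remains

1597 + 233 + 89 + 34 + 1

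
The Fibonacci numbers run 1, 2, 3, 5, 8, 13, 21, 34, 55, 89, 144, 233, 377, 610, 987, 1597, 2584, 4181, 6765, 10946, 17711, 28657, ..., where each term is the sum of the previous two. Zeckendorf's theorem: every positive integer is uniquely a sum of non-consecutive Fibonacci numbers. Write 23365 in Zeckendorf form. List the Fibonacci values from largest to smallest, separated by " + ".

Greedy algorithm:
largest Fibonacci ≤ 23365 is 17711; 23365 − 17711 = 5654
largest Fibonacci ≤ 5654 is 4181; 5654 − 4181 = 1473
largest Fibonacci ≤ 1473 is 987; 1473 − 987 = 486
largest Fibonacci ≤ 486 is 377; 486 − 377 = 109
largest Fibonacci ≤ 109 is 89; 109 − 89 = 20
largest Fibonacci ≤ 20 is 13; 20 − 13 = 7
largest Fibonacci ≤ 7 is 5; 7 − 5 = 2
largest Fibonacci ≤ 2 is 2; 2 − 2 = 0
So 23365 = 17711 + 4181 + 987 + 377 + 89 + 13 + 5 + 2, with no two terms consecutive in the sequence.

17711 + 4181 + 987 + 377 + 89 + 13 + 5 + 2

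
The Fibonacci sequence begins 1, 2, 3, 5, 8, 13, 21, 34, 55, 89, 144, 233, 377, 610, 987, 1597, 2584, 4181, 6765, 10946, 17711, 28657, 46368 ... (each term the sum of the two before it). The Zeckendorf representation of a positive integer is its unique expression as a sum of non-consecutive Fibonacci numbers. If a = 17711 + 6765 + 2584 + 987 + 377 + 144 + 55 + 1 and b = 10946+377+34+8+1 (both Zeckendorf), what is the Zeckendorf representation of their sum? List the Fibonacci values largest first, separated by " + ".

28657 + 10946 + 377 + 8 + 2

The two numbers are 28624 and 11366, so their sum is 39990.
39990: greatest Fibonacci not exceeding it is 28657, leaving 11333
11333: greatest Fibonacci not exceeding it is 10946, leaving 387
387: greatest Fibonacci not exceeding it is 377, leaving 10
10: greatest Fibonacci not exceeding it is 8, leaving 2
2: greatest Fibonacci not exceeding it is 2, leaving 0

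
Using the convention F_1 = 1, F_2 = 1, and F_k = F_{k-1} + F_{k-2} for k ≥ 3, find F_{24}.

Iterating the recurrence up to F_{20} = 6765 and F_{19} = 4181:
F_{21} = F_{20} + F_{19} = 6765 + 4181 = 10946
F_{22} = F_{21} + F_{20} = 10946 + 6765 = 17711
F_{23} = F_{22} + F_{21} = 17711 + 10946 = 28657
F_{24} = F_{23} + F_{22} = 28657 + 17711 = 46368

46368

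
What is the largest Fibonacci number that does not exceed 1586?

987 ≤ 1586 < 1597, so the largest Fibonacci number not exceeding 1586 is 987.

987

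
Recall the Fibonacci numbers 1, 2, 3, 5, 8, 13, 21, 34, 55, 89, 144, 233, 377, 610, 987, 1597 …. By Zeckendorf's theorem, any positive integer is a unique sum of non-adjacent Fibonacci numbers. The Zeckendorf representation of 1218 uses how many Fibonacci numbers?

6

Repeatedly subtract the largest Fibonacci number that fits:
take 987 (≤ 1218); 1218 − 987 = 231
take 144 (≤ 231); 231 − 144 = 87
take 55 (≤ 87); 87 − 55 = 32
take 21 (≤ 32); 32 − 21 = 11
take 8 (≤ 11); 11 − 8 = 3
take 3 (≤ 3); 3 − 3 = 0
1218 = 987 + 144 + 55 + 21 + 8 + 3, which has 6 terms.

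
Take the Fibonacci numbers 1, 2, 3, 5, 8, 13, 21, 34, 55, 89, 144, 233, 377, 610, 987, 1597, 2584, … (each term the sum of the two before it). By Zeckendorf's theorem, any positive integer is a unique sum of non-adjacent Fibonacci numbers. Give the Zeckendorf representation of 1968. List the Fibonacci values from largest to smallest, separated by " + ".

1968 − 1597 = 371
371 − 233 = 138
138 − 89 = 49
49 − 34 = 15
15 − 13 = 2
2 − 2 = 0
So 1968 = 1597 + 233 + 89 + 34 + 13 + 2, with no two terms consecutive in the sequence.

1597 + 233 + 89 + 34 + 13 + 2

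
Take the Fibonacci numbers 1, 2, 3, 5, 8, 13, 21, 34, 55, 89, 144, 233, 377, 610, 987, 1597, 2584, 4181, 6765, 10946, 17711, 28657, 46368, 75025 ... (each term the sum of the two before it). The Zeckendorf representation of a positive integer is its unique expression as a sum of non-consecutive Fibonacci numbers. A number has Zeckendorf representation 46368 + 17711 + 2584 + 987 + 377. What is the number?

46368 + 17711 + 2584 + 987 + 377 = 68027.

68027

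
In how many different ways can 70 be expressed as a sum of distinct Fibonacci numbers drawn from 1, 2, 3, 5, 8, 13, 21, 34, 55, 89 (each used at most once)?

Starting from the Zeckendorf form and repeatedly splitting a term F_k into F_{k−1} + F_{k−2} (when neither is already used) reaches every representation.
70 = 55+13+2 = 55+8+5+2 = 34+21+13+2 = … (1 more), for 4 in all.

4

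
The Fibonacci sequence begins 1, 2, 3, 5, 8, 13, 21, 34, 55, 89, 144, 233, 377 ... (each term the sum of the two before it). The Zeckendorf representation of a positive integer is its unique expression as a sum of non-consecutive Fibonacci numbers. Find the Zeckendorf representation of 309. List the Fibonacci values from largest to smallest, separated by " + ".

233 + 55 + 21

233 ≤ 309 < 377, so take 233; remainder 76
55 ≤ 76 < 89, so take 55; remainder 21
21 ≤ 21 < 34, so take 21; remainder 0
So 309 = 233 + 55 + 21, with no two terms consecutive in the sequence.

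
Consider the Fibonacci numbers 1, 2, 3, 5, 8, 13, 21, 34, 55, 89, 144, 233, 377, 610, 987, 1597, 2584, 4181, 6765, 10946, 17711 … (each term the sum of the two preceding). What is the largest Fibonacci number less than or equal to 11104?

10946 ≤ 11104 < 17711, so the largest Fibonacci number not exceeding 11104 is 10946.

10946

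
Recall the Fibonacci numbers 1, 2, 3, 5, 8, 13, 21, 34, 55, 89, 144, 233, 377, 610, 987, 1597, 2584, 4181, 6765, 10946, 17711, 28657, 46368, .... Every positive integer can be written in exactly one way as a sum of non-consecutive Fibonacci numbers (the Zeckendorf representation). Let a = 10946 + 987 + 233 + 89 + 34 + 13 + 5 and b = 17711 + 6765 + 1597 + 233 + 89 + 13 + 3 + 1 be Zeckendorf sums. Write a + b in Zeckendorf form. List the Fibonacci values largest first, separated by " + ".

The two numbers are 12307 and 26412, so their sum is 38719.
Greedily peel off the largest Fibonacci term at each step:
take 28657 (≤ 38719); 38719 − 28657 = 10062
take 6765 (≤ 10062); 10062 − 6765 = 3297
take 2584 (≤ 3297); 3297 − 2584 = 713
take 610 (≤ 713); 713 − 610 = 103
take 89 (≤ 103); 103 − 89 = 14
take 13 (≤ 14); 14 − 13 = 1
take 1 (≤ 1); 1 − 1 = 0

28657 + 6765 + 2584 + 610 + 89 + 13 + 1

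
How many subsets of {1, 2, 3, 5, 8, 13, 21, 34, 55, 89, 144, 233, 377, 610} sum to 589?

Each representation comes from the Zeckendorf form by replacing some F_k with F_{k−1} + F_{k−2} where possible.
589 = 377+144+55+13 = 377+144+55+8+5 = 377+144+34+21+13 = 377+144+55+8+3+2 = 377+144+34+21+8+5 = … (7 more), for 12 in all.

12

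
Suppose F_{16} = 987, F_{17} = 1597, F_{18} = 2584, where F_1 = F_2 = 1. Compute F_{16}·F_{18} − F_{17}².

-1

987·2584 − 1597² = 2550408 − 2550409 = -1. (Cassini's identity: F_{k−1}F_{k+1} − F_k² = (−1)^k.)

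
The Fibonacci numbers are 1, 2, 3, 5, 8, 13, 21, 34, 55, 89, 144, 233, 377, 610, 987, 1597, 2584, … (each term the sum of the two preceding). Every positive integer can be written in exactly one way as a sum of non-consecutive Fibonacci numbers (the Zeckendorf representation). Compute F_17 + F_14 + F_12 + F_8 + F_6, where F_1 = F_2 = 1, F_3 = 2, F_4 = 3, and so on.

2147

F_17 + F_14 + F_12 + F_8 + F_6 = 1597 + 377 + 144 + 21 + 8 = 2147.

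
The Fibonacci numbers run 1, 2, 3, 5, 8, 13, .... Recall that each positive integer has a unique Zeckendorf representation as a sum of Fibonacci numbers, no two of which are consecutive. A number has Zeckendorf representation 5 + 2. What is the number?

5 + 2 = 7.

7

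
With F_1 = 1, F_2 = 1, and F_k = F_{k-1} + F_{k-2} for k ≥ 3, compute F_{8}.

Iterating the recurrence up to F_{2} = 1 and F_{1} = 1:
F_{3} = F_{2} + F_{1} = 1 + 1 = 2
F_{4} = F_{3} + F_{2} = 2 + 1 = 3
F_{5} = F_{4} + F_{3} = 3 + 2 = 5
F_{6} = F_{5} + F_{4} = 5 + 3 = 8
F_{7} = F_{6} + F_{5} = 8 + 5 = 13
F_{8} = F_{7} + F_{6} = 13 + 8 = 21

21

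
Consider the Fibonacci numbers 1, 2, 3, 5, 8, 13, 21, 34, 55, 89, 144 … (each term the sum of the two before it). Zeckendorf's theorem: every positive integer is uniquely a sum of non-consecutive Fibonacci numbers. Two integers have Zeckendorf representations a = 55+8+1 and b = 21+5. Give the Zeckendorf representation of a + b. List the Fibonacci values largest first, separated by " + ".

89 + 1

The two numbers are 64 and 26, so their sum is 90.
90 − 89 = 1
1 − 1 = 0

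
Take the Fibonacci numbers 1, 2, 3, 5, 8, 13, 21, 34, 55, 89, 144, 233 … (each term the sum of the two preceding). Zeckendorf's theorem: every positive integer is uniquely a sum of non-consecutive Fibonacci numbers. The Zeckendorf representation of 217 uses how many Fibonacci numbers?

4

take 144 (≤ 217); 217 − 144 = 73
take 55 (≤ 73); 73 − 55 = 18
take 13 (≤ 18); 18 − 13 = 5
take 5 (≤ 5); 5 − 5 = 0
217 = 144 + 55 + 13 + 5, which has 4 terms.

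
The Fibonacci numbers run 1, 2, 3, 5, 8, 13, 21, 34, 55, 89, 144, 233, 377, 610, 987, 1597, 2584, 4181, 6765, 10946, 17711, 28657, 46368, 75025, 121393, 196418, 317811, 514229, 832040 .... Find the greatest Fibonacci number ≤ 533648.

514229

514229 ≤ 533648 < 832040, so the largest Fibonacci number not exceeding 533648 is 514229.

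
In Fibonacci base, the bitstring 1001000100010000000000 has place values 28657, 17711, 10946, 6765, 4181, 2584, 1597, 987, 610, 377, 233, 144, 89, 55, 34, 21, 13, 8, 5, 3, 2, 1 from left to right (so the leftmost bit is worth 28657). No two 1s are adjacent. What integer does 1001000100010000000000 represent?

Summing the place values of the 1 bits: 28657 + 6765 + 987 + 144 = 36553.

36553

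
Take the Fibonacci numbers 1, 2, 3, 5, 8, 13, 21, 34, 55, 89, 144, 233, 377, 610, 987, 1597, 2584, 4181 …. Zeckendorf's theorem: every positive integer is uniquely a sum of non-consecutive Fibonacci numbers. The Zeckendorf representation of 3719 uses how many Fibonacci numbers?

5

Greedily peel off the largest Fibonacci term at each step:
take 2584 (≤ 3719); 3719 − 2584 = 1135
take 987 (≤ 1135); 1135 − 987 = 148
take 144 (≤ 148); 148 − 144 = 4
take 3 (≤ 4); 4 − 3 = 1
take 1 (≤ 1); 1 − 1 = 0
3719 = 2584 + 987 + 144 + 3 + 1, which has 5 terms.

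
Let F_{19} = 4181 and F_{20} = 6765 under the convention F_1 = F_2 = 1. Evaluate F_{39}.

By F_{2k+1} = F_k² + F_{k+1}²: F_{39} = 4181² + 6765² = 17480761 + 45765225 = 63245986.

63245986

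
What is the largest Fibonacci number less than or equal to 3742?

2584

2584 ≤ 3742 < 4181, so the largest Fibonacci number not exceeding 3742 is 2584.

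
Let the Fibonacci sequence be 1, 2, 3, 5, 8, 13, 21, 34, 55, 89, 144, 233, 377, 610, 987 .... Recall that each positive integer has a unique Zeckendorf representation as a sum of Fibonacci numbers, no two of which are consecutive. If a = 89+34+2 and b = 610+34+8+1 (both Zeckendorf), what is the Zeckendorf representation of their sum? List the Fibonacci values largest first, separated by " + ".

The two numbers are 125 and 653, so their sum is 778.
Greedily peel off the largest Fibonacci term at each step:
610 ≤ 778 < 987, so take 610; remainder 168
144 ≤ 168 < 233, so take 144; remainder 24
21 ≤ 24 < 34, so take 21; remainder 3
3 ≤ 3 < 5, so take 3; remainder 0

610 + 144 + 21 + 3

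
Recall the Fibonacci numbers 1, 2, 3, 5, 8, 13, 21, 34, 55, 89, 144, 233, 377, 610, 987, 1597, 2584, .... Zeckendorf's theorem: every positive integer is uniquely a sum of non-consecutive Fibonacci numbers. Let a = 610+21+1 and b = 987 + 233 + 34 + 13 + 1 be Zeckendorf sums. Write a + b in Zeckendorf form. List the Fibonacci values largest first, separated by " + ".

The two numbers are 632 and 1268, so their sum is 1900.
Greedily peel off the largest Fibonacci term at each step:
1900 − 1597 = 303
303 − 233 = 70
70 − 55 = 15
15 − 13 = 2
2 − 2 = 0

1597 + 233 + 55 + 13 + 2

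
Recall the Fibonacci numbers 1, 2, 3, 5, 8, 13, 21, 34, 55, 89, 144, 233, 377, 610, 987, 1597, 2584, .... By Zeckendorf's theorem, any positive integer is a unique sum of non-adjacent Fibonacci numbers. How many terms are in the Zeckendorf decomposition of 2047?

5

Greedy algorithm:
subtract 1597 from 2047: 450 remains
subtract 377 from 450: 73 remains
subtract 55 from 73: 18 remains
subtract 13 from 18: 5 remains
subtract 5 from 5: 0 remains
2047 = 1597 + 377 + 55 + 13 + 5, which has 5 terms.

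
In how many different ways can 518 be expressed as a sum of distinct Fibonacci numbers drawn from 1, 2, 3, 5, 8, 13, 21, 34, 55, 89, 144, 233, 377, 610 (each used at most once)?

Each representation comes from the Zeckendorf form by replacing some F_k with F_{k−1} + F_{k−2} where possible.
518 = 377+89+34+13+5 = 377+89+34+13+3+2 = 233+144+89+34+13+5 = 377+89+34+8+5+3+2 = 233+144+89+34+13+3+2 = … (5 more), for 10 in all.

10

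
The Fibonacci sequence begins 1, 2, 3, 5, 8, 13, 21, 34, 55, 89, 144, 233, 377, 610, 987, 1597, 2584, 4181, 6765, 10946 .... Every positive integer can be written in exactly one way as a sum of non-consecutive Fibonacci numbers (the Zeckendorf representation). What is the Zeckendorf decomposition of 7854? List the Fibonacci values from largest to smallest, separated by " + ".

6765 + 987 + 89 + 13

6765 ≤ 7854 < 10946, so take 6765; remainder 1089
987 ≤ 1089 < 1597, so take 987; remainder 102
89 ≤ 102 < 144, so take 89; remainder 13
13 ≤ 13 < 21, so take 13; remainder 0
So 7854 = 6765 + 987 + 89 + 13, with no two terms consecutive in the sequence.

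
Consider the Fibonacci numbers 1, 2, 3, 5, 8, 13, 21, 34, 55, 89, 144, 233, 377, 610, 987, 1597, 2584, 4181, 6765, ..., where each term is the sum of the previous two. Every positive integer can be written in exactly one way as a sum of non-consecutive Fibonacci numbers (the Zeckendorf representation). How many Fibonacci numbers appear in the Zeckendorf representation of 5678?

5678: greatest Fibonacci not exceeding it is 4181, leaving 1497
1497: greatest Fibonacci not exceeding it is 987, leaving 510
510: greatest Fibonacci not exceeding it is 377, leaving 133
133: greatest Fibonacci not exceeding it is 89, leaving 44
44: greatest Fibonacci not exceeding it is 34, leaving 10
10: greatest Fibonacci not exceeding it is 8, leaving 2
2: greatest Fibonacci not exceeding it is 2, leaving 0
5678 = 4181 + 987 + 377 + 89 + 34 + 8 + 2, which has 7 terms.

7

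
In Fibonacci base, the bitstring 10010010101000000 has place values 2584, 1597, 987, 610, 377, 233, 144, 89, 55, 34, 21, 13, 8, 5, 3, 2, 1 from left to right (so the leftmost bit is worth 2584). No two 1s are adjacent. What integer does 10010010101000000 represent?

Summing the place values of the 1 bits: 2584 + 610 + 144 + 55 + 21 = 3414.

3414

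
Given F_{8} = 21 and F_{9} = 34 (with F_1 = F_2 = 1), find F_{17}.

1597

By F_{2k+1} = F_k² + F_{k+1}²: F_{17} = 21² + 34² = 441 + 1156 = 1597.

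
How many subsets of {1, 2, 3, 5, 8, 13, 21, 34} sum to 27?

4

Each representation comes from the Zeckendorf form by replacing some F_k with F_{k−1} + F_{k−2} where possible.
27 = 21+5+1 = 21+3+2+1 = 13+8+5+1 = … (1 more), for 4 in all.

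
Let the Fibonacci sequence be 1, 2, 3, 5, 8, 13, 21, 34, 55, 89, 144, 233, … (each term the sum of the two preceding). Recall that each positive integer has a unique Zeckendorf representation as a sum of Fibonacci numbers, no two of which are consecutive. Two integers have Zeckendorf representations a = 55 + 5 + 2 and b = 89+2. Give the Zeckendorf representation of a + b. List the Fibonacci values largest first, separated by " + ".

144 + 8 + 1

The two numbers are 62 and 91, so their sum is 153.
Greedily peel off the largest Fibonacci term at each step:
take 144 (≤ 153); 153 − 144 = 9
take 8 (≤ 9); 9 − 8 = 1
take 1 (≤ 1); 1 − 1 = 0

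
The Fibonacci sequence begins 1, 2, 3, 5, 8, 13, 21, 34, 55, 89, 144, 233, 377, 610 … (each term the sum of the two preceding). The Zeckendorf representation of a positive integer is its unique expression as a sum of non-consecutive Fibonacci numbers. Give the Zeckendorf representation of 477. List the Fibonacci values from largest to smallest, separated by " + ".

377 + 89 + 8 + 3

take 377 (≤ 477); 477 − 377 = 100
take 89 (≤ 100); 100 − 89 = 11
take 8 (≤ 11); 11 − 8 = 3
take 3 (≤ 3); 3 − 3 = 0
So 477 = 377 + 89 + 8 + 3, with no two terms consecutive in the sequence.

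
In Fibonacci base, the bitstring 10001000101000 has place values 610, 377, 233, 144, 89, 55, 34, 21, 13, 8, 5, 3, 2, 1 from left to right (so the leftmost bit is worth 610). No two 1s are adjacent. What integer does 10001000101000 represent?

Summing the place values of the 1 bits: 610 + 89 + 13 + 5 = 717.

717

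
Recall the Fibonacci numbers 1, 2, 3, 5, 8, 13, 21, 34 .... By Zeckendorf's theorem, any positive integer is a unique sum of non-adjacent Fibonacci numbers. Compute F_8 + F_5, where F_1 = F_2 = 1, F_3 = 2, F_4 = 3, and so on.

26

F_8 + F_5 = 21 + 5 = 26.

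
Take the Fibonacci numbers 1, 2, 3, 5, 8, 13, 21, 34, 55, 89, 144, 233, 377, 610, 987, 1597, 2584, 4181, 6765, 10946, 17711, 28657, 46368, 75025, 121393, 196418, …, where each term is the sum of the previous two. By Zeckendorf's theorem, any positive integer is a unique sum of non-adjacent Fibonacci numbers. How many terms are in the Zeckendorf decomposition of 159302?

Greedily peel off the largest Fibonacci term at each step:
take 121393 (≤ 159302); 159302 − 121393 = 37909
take 28657 (≤ 37909); 37909 − 28657 = 9252
take 6765 (≤ 9252); 9252 − 6765 = 2487
take 1597 (≤ 2487); 2487 − 1597 = 890
take 610 (≤ 890); 890 − 610 = 280
take 233 (≤ 280); 280 − 233 = 47
take 34 (≤ 47); 47 − 34 = 13
take 13 (≤ 13); 13 − 13 = 0
159302 = 121393 + 28657 + 6765 + 1597 + 610 + 233 + 34 + 13, which has 8 terms.

8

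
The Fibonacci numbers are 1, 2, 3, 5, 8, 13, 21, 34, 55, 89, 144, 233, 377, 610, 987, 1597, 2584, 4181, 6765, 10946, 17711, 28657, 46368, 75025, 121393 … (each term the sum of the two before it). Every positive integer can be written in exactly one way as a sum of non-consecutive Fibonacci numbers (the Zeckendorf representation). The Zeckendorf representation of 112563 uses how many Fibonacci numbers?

10

112563 − 75025 = 37538
37538 − 28657 = 8881
8881 − 6765 = 2116
2116 − 1597 = 519
519 − 377 = 142
142 − 89 = 53
53 − 34 = 19
19 − 13 = 6
6 − 5 = 1
1 − 1 = 0
112563 = 75025 + 28657 + 6765 + 1597 + 377 + 89 + 34 + 13 + 5 + 1, which has 10 terms.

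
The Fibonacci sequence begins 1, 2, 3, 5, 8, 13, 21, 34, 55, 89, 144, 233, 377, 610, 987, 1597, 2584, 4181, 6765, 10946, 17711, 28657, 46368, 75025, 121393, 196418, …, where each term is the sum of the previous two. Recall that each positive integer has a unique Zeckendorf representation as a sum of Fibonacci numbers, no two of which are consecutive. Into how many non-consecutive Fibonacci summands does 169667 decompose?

Greedily peel off the largest Fibonacci term at each step:
169667 − 121393 = 48274
48274 − 46368 = 1906
1906 − 1597 = 309
309 − 233 = 76
76 − 55 = 21
21 − 21 = 0
169667 = 121393 + 46368 + 1597 + 233 + 55 + 21, which has 6 terms.

6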